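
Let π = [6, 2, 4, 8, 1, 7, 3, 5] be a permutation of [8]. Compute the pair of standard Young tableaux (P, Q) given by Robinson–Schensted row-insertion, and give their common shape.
P = [1, 3, 5] / [2, 4, 7] / [6, 8];  Q = [1, 3, 4] / [2, 6, 8] / [5, 7];  common shape = (3, 3, 2)

Row-insert the values π_1, π_2, … into P one at a time, bumping the leftmost entry strictly greater than the inserted value down to the next row. The recording tableau Q records, in position (i, j), the step at which that cell was added to P.
  Insert 6 (step 1): P = [6];  Q = [1]
  Insert 2 (step 2): P = [2] / [6];  Q = [1] / [2]
  Insert 4 (step 3): P = [2, 4] / [6];  Q = [1, 3] / [2]
  Insert 8 (step 4): P = [2, 4, 8] / [6];  Q = [1, 3, 4] / [2]
  Insert 1 (step 5): P = [1, 4, 8] / [2] / [6];  Q = [1, 3, 4] / [2] / [5]
  Insert 7 (step 6): P = [1, 4, 7] / [2, 8] / [6];  Q = [1, 3, 4] / [2, 6] / [5]
  Insert 3 (step 7): P = [1, 3, 7] / [2, 4] / [6, 8];  Q = [1, 3, 4] / [2, 6] / [5, 7]
  Insert 5 (step 8): P = [1, 3, 5] / [2, 4, 7] / [6, 8];  Q = [1, 3, 4] / [2, 6, 8] / [5, 7]
Final shape: (3, 3, 2).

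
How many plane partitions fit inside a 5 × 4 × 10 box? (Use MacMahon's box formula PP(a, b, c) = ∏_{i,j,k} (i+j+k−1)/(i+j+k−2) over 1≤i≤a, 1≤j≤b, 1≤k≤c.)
PP(5, 4, 10) = 98561919456

Evaluate the triple product over i = 1..5, j = 1..4, k = 1..10. The factors are (2/1) · (3/2) · (4/3) · (5/4) · (6/5) · (7/6) · (8/7) · (9/8) · … (200 factors total). The numerators and denominators telescope so the product is an integer; carrying out the multiplication exactly gives PP(5, 4, 10) = 98561919456.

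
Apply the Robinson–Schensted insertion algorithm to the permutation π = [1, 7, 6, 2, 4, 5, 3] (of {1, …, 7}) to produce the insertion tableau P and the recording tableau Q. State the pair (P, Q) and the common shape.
P = [1, 2, 3, 5] / [4] / [6] / [7];  Q = [1, 2, 5, 6] / [3] / [4] / [7];  common shape = (4, 1, 1, 1)

Row-insert the values π_1, π_2, … into P one at a time, bumping the leftmost entry strictly greater than the inserted value down to the next row. The recording tableau Q records, in position (i, j), the step at which that cell was added to P.
  Insert 1 (step 1): P = [1];  Q = [1]
  Insert 7 (step 2): P = [1, 7];  Q = [1, 2]
  Insert 6 (step 3): P = [1, 6] / [7];  Q = [1, 2] / [3]
  Insert 2 (step 4): P = [1, 2] / [6] / [7];  Q = [1, 2] / [3] / [4]
  Insert 4 (step 5): P = [1, 2, 4] / [6] / [7];  Q = [1, 2, 5] / [3] / [4]
  Insert 5 (step 6): P = [1, 2, 4, 5] / [6] / [7];  Q = [1, 2, 5, 6] / [3] / [4]
  Insert 3 (step 7): P = [1, 2, 3, 5] / [4] / [6] / [7];  Q = [1, 2, 5, 6] / [3] / [4] / [7]
Final shape: (4, 1, 1, 1).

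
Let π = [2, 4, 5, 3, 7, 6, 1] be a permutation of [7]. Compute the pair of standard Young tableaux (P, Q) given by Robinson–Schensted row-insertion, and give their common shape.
P = [1, 3, 5, 6] / [2, 7] / [4];  Q = [1, 2, 3, 5] / [4, 6] / [7];  common shape = (4, 2, 1)

Row-insert the values π_1, π_2, … into P one at a time, bumping the leftmost entry strictly greater than the inserted value down to the next row. The recording tableau Q records, in position (i, j), the step at which that cell was added to P.
  Insert 2 (step 1): P = [2];  Q = [1]
  Insert 4 (step 2): P = [2, 4];  Q = [1, 2]
  Insert 5 (step 3): P = [2, 4, 5];  Q = [1, 2, 3]
  Insert 3 (step 4): P = [2, 3, 5] / [4];  Q = [1, 2, 3] / [4]
  Insert 7 (step 5): P = [2, 3, 5, 7] / [4];  Q = [1, 2, 3, 5] / [4]
  Insert 6 (step 6): P = [2, 3, 5, 6] / [4, 7];  Q = [1, 2, 3, 5] / [4, 6]
  Insert 1 (step 7): P = [1, 3, 5, 6] / [2, 7] / [4];  Q = [1, 2, 3, 5] / [4, 6] / [7]
Final shape: (4, 2, 1).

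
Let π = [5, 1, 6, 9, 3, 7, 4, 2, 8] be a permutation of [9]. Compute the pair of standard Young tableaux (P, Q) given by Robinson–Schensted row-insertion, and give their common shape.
P = [1, 2, 4, 8] / [3, 6, 7] / [5] / [9];  Q = [1, 3, 4, 9] / [2, 5, 6] / [7] / [8];  common shape = (4, 3, 1, 1)

Row-insert the values π_1, π_2, … into P one at a time, bumping the leftmost entry strictly greater than the inserted value down to the next row. The recording tableau Q records, in position (i, j), the step at which that cell was added to P.
  Insert 5 (step 1): P = [5];  Q = [1]
  Insert 1 (step 2): P = [1] / [5];  Q = [1] / [2]
  Insert 6 (step 3): P = [1, 6] / [5];  Q = [1, 3] / [2]
  Insert 9 (step 4): P = [1, 6, 9] / [5];  Q = [1, 3, 4] / [2]
  Insert 3 (step 5): P = [1, 3, 9] / [5, 6];  Q = [1, 3, 4] / [2, 5]
  Insert 7 (step 6): P = [1, 3, 7] / [5, 6, 9];  Q = [1, 3, 4] / [2, 5, 6]
  Insert 4 (step 7): P = [1, 3, 4] / [5, 6, 7] / [9];  Q = [1, 3, 4] / [2, 5, 6] / [7]
  Insert 2 (step 8): P = [1, 2, 4] / [3, 6, 7] / [5] / [9];  Q = [1, 3, 4] / [2, 5, 6] / [7] / [8]
  Insert 8 (step 9): P = [1, 2, 4, 8] / [3, 6, 7] / [5] / [9];  Q = [1, 3, 4, 9] / [2, 5, 6] / [7] / [8]
Final shape: (4, 3, 1, 1).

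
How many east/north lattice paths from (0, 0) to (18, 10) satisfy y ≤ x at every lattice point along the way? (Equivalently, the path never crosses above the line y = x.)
Number of paths = 6216210

By the reflection principle (André's argument), the number of monotone paths to (18, 10) with n ≤ m that never go above y = x is C(28, 18) − C(28, 19) = 13123110 − 6906900 = 6216210.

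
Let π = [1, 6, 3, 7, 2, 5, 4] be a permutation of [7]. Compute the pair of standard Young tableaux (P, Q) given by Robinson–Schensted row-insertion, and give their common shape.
P = [1, 2, 4] / [3, 5] / [6, 7];  Q = [1, 2, 4] / [3, 6] / [5, 7];  common shape = (3, 2, 2)

Row-insert the values π_1, π_2, … into P one at a time, bumping the leftmost entry strictly greater than the inserted value down to the next row. The recording tableau Q records, in position (i, j), the step at which that cell was added to P.
  Insert 1 (step 1): P = [1];  Q = [1]
  Insert 6 (step 2): P = [1, 6];  Q = [1, 2]
  Insert 3 (step 3): P = [1, 3] / [6];  Q = [1, 2] / [3]
  Insert 7 (step 4): P = [1, 3, 7] / [6];  Q = [1, 2, 4] / [3]
  Insert 2 (step 5): P = [1, 2, 7] / [3] / [6];  Q = [1, 2, 4] / [3] / [5]
  Insert 5 (step 6): P = [1, 2, 5] / [3, 7] / [6];  Q = [1, 2, 4] / [3, 6] / [5]
  Insert 4 (step 7): P = [1, 2, 4] / [3, 5] / [6, 7];  Q = [1, 2, 4] / [3, 6] / [5, 7]
Final shape: (3, 2, 2).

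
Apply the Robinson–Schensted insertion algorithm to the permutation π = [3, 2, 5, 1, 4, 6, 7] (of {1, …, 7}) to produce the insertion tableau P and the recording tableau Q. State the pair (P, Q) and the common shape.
P = [1, 4, 6, 7] / [2, 5] / [3];  Q = [1, 3, 6, 7] / [2, 5] / [4];  common shape = (4, 2, 1)

Row-insert the values π_1, π_2, … into P one at a time, bumping the leftmost entry strictly greater than the inserted value down to the next row. The recording tableau Q records, in position (i, j), the step at which that cell was added to P.
  Insert 3 (step 1): P = [3];  Q = [1]
  Insert 2 (step 2): P = [2] / [3];  Q = [1] / [2]
  Insert 5 (step 3): P = [2, 5] / [3];  Q = [1, 3] / [2]
  Insert 1 (step 4): P = [1, 5] / [2] / [3];  Q = [1, 3] / [2] / [4]
  Insert 4 (step 5): P = [1, 4] / [2, 5] / [3];  Q = [1, 3] / [2, 5] / [4]
  Insert 6 (step 6): P = [1, 4, 6] / [2, 5] / [3];  Q = [1, 3, 6] / [2, 5] / [4]
  Insert 7 (step 7): P = [1, 4, 6, 7] / [2, 5] / [3];  Q = [1, 3, 6, 7] / [2, 5] / [4]
Final shape: (4, 2, 1).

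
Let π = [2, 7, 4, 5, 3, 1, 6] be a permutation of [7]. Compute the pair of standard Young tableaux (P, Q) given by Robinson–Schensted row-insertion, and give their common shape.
P = [1, 3, 5, 6] / [2] / [4] / [7];  Q = [1, 2, 4, 7] / [3] / [5] / [6];  common shape = (4, 1, 1, 1)

Row-insert the values π_1, π_2, … into P one at a time, bumping the leftmost entry strictly greater than the inserted value down to the next row. The recording tableau Q records, in position (i, j), the step at which that cell was added to P.
  Insert 2 (step 1): P = [2];  Q = [1]
  Insert 7 (step 2): P = [2, 7];  Q = [1, 2]
  Insert 4 (step 3): P = [2, 4] / [7];  Q = [1, 2] / [3]
  Insert 5 (step 4): P = [2, 4, 5] / [7];  Q = [1, 2, 4] / [3]
  Insert 3 (step 5): P = [2, 3, 5] / [4] / [7];  Q = [1, 2, 4] / [3] / [5]
  Insert 1 (step 6): P = [1, 3, 5] / [2] / [4] / [7];  Q = [1, 2, 4] / [3] / [5] / [6]
  Insert 6 (step 7): P = [1, 3, 5, 6] / [2] / [4] / [7];  Q = [1, 2, 4, 7] / [3] / [5] / [6]
Final shape: (4, 1, 1, 1).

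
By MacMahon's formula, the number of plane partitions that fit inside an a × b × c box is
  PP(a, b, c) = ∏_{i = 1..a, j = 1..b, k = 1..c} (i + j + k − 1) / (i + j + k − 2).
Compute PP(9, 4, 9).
PP(9, 4, 9) = 1832516612010448

Evaluate the triple product over i = 1..9, j = 1..4, k = 1..9. The factors are (2/1) · (3/2) · (4/3) · (5/4) · (6/5) · (7/6) · (8/7) · (9/8) · … (324 factors total). The numerators and denominators telescope so the product is an integer; carrying out the multiplication exactly gives PP(9, 4, 9) = 1832516612010448.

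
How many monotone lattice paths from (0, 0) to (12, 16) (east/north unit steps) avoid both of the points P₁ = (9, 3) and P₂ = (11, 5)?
Number of paths = 30261979

Inclusion–exclusion. Total paths: C(28, 12) = 30421755. Through P₁: C(12, 9)·C(16, 3) = 123200. Through P₂: C(16, 11)·C(12, 1) = 52416. Since P₁ is strictly southwest of P₂, a monotone path through both must visit P₁ then P₂; paths through both = C(12, 9)·C(4, 2)·C(12, 1) = 15840. Avoid both = 30421755 − 123200 − 52416 + 15840 = 30261979.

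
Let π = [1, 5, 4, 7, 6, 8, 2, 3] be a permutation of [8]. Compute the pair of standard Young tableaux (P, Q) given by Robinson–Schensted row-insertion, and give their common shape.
P = [1, 2, 3, 8] / [4, 6] / [5, 7];  Q = [1, 2, 4, 6] / [3, 5] / [7, 8];  common shape = (4, 2, 2)

Row-insert the values π_1, π_2, … into P one at a time, bumping the leftmost entry strictly greater than the inserted value down to the next row. The recording tableau Q records, in position (i, j), the step at which that cell was added to P.
  Insert 1 (step 1): P = [1];  Q = [1]
  Insert 5 (step 2): P = [1, 5];  Q = [1, 2]
  Insert 4 (step 3): P = [1, 4] / [5];  Q = [1, 2] / [3]
  Insert 7 (step 4): P = [1, 4, 7] / [5];  Q = [1, 2, 4] / [3]
  Insert 6 (step 5): P = [1, 4, 6] / [5, 7];  Q = [1, 2, 4] / [3, 5]
  Insert 8 (step 6): P = [1, 4, 6, 8] / [5, 7];  Q = [1, 2, 4, 6] / [3, 5]
  Insert 2 (step 7): P = [1, 2, 6, 8] / [4, 7] / [5];  Q = [1, 2, 4, 6] / [3, 5] / [7]
  Insert 3 (step 8): P = [1, 2, 3, 8] / [4, 6] / [5, 7];  Q = [1, 2, 4, 6] / [3, 5] / [7, 8]
Final shape: (4, 2, 2).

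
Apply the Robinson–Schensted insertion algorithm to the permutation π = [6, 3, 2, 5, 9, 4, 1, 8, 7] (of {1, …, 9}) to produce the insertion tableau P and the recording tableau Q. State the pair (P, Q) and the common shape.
P = [1, 4, 7] / [2, 5, 8] / [3, 9] / [6];  Q = [1, 4, 5] / [2, 6, 8] / [3, 9] / [7];  common shape = (3, 3, 2, 1)

Row-insert the values π_1, π_2, … into P one at a time, bumping the leftmost entry strictly greater than the inserted value down to the next row. The recording tableau Q records, in position (i, j), the step at which that cell was added to P.
  Insert 6 (step 1): P = [6];  Q = [1]
  Insert 3 (step 2): P = [3] / [6];  Q = [1] / [2]
  Insert 2 (step 3): P = [2] / [3] / [6];  Q = [1] / [2] / [3]
  Insert 5 (step 4): P = [2, 5] / [3] / [6];  Q = [1, 4] / [2] / [3]
  Insert 9 (step 5): P = [2, 5, 9] / [3] / [6];  Q = [1, 4, 5] / [2] / [3]
  Insert 4 (step 6): P = [2, 4, 9] / [3, 5] / [6];  Q = [1, 4, 5] / [2, 6] / [3]
  Insert 1 (step 7): P = [1, 4, 9] / [2, 5] / [3] / [6];  Q = [1, 4, 5] / [2, 6] / [3] / [7]
  Insert 8 (step 8): P = [1, 4, 8] / [2, 5, 9] / [3] / [6];  Q = [1, 4, 5] / [2, 6, 8] / [3] / [7]
  Insert 7 (step 9): P = [1, 4, 7] / [2, 5, 8] / [3, 9] / [6];  Q = [1, 4, 5] / [2, 6, 8] / [3, 9] / [7]
Final shape: (3, 3, 2, 1).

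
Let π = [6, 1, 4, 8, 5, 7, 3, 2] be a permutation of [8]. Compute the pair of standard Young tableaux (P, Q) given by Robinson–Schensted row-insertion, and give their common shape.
P = [1, 2, 5, 7] / [3, 8] / [4] / [6];  Q = [1, 3, 4, 6] / [2, 5] / [7] / [8];  common shape = (4, 2, 1, 1)

Row-insert the values π_1, π_2, … into P one at a time, bumping the leftmost entry strictly greater than the inserted value down to the next row. The recording tableau Q records, in position (i, j), the step at which that cell was added to P.
  Insert 6 (step 1): P = [6];  Q = [1]
  Insert 1 (step 2): P = [1] / [6];  Q = [1] / [2]
  Insert 4 (step 3): P = [1, 4] / [6];  Q = [1, 3] / [2]
  Insert 8 (step 4): P = [1, 4, 8] / [6];  Q = [1, 3, 4] / [2]
  Insert 5 (step 5): P = [1, 4, 5] / [6, 8];  Q = [1, 3, 4] / [2, 5]
  Insert 7 (step 6): P = [1, 4, 5, 7] / [6, 8];  Q = [1, 3, 4, 6] / [2, 5]
  Insert 3 (step 7): P = [1, 3, 5, 7] / [4, 8] / [6];  Q = [1, 3, 4, 6] / [2, 5] / [7]
  Insert 2 (step 8): P = [1, 2, 5, 7] / [3, 8] / [4] / [6];  Q = [1, 3, 4, 6] / [2, 5] / [7] / [8]
Final shape: (4, 2, 1, 1).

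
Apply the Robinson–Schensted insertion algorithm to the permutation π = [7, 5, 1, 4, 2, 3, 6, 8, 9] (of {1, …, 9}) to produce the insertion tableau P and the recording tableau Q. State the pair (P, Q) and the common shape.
P = [1, 2, 3, 6, 8, 9] / [4] / [5] / [7];  Q = [1, 4, 6, 7, 8, 9] / [2] / [3] / [5];  common shape = (6, 1, 1, 1)

Row-insert the values π_1, π_2, … into P one at a time, bumping the leftmost entry strictly greater than the inserted value down to the next row. The recording tableau Q records, in position (i, j), the step at which that cell was added to P.
  Insert 7 (step 1): P = [7];  Q = [1]
  Insert 5 (step 2): P = [5] / [7];  Q = [1] / [2]
  Insert 1 (step 3): P = [1] / [5] / [7];  Q = [1] / [2] / [3]
  Insert 4 (step 4): P = [1, 4] / [5] / [7];  Q = [1, 4] / [2] / [3]
  Insert 2 (step 5): P = [1, 2] / [4] / [5] / [7];  Q = [1, 4] / [2] / [3] / [5]
  Insert 3 (step 6): P = [1, 2, 3] / [4] / [5] / [7];  Q = [1, 4, 6] / [2] / [3] / [5]
  Insert 6 (step 7): P = [1, 2, 3, 6] / [4] / [5] / [7];  Q = [1, 4, 6, 7] / [2] / [3] / [5]
  Insert 8 (step 8): P = [1, 2, 3, 6, 8] / [4] / [5] / [7];  Q = [1, 4, 6, 7, 8] / [2] / [3] / [5]
  Insert 9 (step 9): P = [1, 2, 3, 6, 8, 9] / [4] / [5] / [7];  Q = [1, 4, 6, 7, 8, 9] / [2] / [3] / [5]
Final shape: (6, 1, 1, 1).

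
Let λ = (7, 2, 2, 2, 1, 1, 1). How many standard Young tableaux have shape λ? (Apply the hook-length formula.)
# SYT of shape (7, 2, 2, 2, 1, 1, 1) = 197120

Hook-length formula: f^λ = n! / Π hook(c), product over all cells c of the Young diagram. For λ = (7, 2, 2, 2, 1, 1, 1), n = 16 boxes. Hook lengths by row (left-to-right, top-to-bottom): [13, 9, 5, 4, 3, 2, 1]; [7, 3]; [6, 2]; [5, 1]; [3]; [2]; [1]. Product of hooks = 106142400. So f^λ = 16! / 106142400 = 20922789888000 / 106142400 = 197120.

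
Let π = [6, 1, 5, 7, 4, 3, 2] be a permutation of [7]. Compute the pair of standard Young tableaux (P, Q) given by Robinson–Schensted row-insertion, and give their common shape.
P = [1, 2, 7] / [3] / [4] / [5] / [6];  Q = [1, 3, 4] / [2] / [5] / [6] / [7];  common shape = (3, 1, 1, 1, 1)

Row-insert the values π_1, π_2, … into P one at a time, bumping the leftmost entry strictly greater than the inserted value down to the next row. The recording tableau Q records, in position (i, j), the step at which that cell was added to P.
  Insert 6 (step 1): P = [6];  Q = [1]
  Insert 1 (step 2): P = [1] / [6];  Q = [1] / [2]
  Insert 5 (step 3): P = [1, 5] / [6];  Q = [1, 3] / [2]
  Insert 7 (step 4): P = [1, 5, 7] / [6];  Q = [1, 3, 4] / [2]
  Insert 4 (step 5): P = [1, 4, 7] / [5] / [6];  Q = [1, 3, 4] / [2] / [5]
  Insert 3 (step 6): P = [1, 3, 7] / [4] / [5] / [6];  Q = [1, 3, 4] / [2] / [5] / [6]
  Insert 2 (step 7): P = [1, 2, 7] / [3] / [4] / [5] / [6];  Q = [1, 3, 4] / [2] / [5] / [6] / [7]
Final shape: (3, 1, 1, 1, 1).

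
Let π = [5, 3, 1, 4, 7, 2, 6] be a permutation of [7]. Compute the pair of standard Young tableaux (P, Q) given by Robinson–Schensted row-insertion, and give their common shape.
P = [1, 2, 6] / [3, 4, 7] / [5];  Q = [1, 4, 5] / [2, 6, 7] / [3];  common shape = (3, 3, 1)

Row-insert the values π_1, π_2, … into P one at a time, bumping the leftmost entry strictly greater than the inserted value down to the next row. The recording tableau Q records, in position (i, j), the step at which that cell was added to P.
  Insert 5 (step 1): P = [5];  Q = [1]
  Insert 3 (step 2): P = [3] / [5];  Q = [1] / [2]
  Insert 1 (step 3): P = [1] / [3] / [5];  Q = [1] / [2] / [3]
  Insert 4 (step 4): P = [1, 4] / [3] / [5];  Q = [1, 4] / [2] / [3]
  Insert 7 (step 5): P = [1, 4, 7] / [3] / [5];  Q = [1, 4, 5] / [2] / [3]
  Insert 2 (step 6): P = [1, 2, 7] / [3, 4] / [5];  Q = [1, 4, 5] / [2, 6] / [3]
  Insert 6 (step 7): P = [1, 2, 6] / [3, 4, 7] / [5];  Q = [1, 4, 5] / [2, 6, 7] / [3]
Final shape: (3, 3, 1).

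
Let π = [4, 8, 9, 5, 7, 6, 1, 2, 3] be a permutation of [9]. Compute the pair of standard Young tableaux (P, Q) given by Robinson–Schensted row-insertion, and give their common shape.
P = [1, 2, 3] / [4, 5, 6] / [7, 9] / [8];  Q = [1, 2, 3] / [4, 5, 9] / [6, 8] / [7];  common shape = (3, 3, 2, 1)

Row-insert the values π_1, π_2, … into P one at a time, bumping the leftmost entry strictly greater than the inserted value down to the next row. The recording tableau Q records, in position (i, j), the step at which that cell was added to P.
  Insert 4 (step 1): P = [4];  Q = [1]
  Insert 8 (step 2): P = [4, 8];  Q = [1, 2]
  Insert 9 (step 3): P = [4, 8, 9];  Q = [1, 2, 3]
  Insert 5 (step 4): P = [4, 5, 9] / [8];  Q = [1, 2, 3] / [4]
  Insert 7 (step 5): P = [4, 5, 7] / [8, 9];  Q = [1, 2, 3] / [4, 5]
  Insert 6 (step 6): P = [4, 5, 6] / [7, 9] / [8];  Q = [1, 2, 3] / [4, 5] / [6]
  Insert 1 (step 7): P = [1, 5, 6] / [4, 9] / [7] / [8];  Q = [1, 2, 3] / [4, 5] / [6] / [7]
  Insert 2 (step 8): P = [1, 2, 6] / [4, 5] / [7, 9] / [8];  Q = [1, 2, 3] / [4, 5] / [6, 8] / [7]
  Insert 3 (step 9): P = [1, 2, 3] / [4, 5, 6] / [7, 9] / [8];  Q = [1, 2, 3] / [4, 5, 9] / [6, 8] / [7]
Final shape: (3, 3, 2, 1).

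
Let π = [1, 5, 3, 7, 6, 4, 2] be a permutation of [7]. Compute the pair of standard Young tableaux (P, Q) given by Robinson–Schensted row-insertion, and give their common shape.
P = [1, 2, 4] / [3, 6] / [5] / [7];  Q = [1, 2, 4] / [3, 5] / [6] / [7];  common shape = (3, 2, 1, 1)

Row-insert the values π_1, π_2, … into P one at a time, bumping the leftmost entry strictly greater than the inserted value down to the next row. The recording tableau Q records, in position (i, j), the step at which that cell was added to P.
  Insert 1 (step 1): P = [1];  Q = [1]
  Insert 5 (step 2): P = [1, 5];  Q = [1, 2]
  Insert 3 (step 3): P = [1, 3] / [5];  Q = [1, 2] / [3]
  Insert 7 (step 4): P = [1, 3, 7] / [5];  Q = [1, 2, 4] / [3]
  Insert 6 (step 5): P = [1, 3, 6] / [5, 7];  Q = [1, 2, 4] / [3, 5]
  Insert 4 (step 6): P = [1, 3, 4] / [5, 6] / [7];  Q = [1, 2, 4] / [3, 5] / [6]
  Insert 2 (step 7): P = [1, 2, 4] / [3, 6] / [5] / [7];  Q = [1, 2, 4] / [3, 5] / [6] / [7]
Final shape: (3, 2, 1, 1).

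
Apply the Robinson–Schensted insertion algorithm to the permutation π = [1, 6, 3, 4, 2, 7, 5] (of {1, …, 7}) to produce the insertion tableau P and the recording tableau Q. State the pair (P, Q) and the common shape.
P = [1, 2, 4, 5] / [3, 7] / [6];  Q = [1, 2, 4, 6] / [3, 7] / [5];  common shape = (4, 2, 1)

Row-insert the values π_1, π_2, … into P one at a time, bumping the leftmost entry strictly greater than the inserted value down to the next row. The recording tableau Q records, in position (i, j), the step at which that cell was added to P.
  Insert 1 (step 1): P = [1];  Q = [1]
  Insert 6 (step 2): P = [1, 6];  Q = [1, 2]
  Insert 3 (step 3): P = [1, 3] / [6];  Q = [1, 2] / [3]
  Insert 4 (step 4): P = [1, 3, 4] / [6];  Q = [1, 2, 4] / [3]
  Insert 2 (step 5): P = [1, 2, 4] / [3] / [6];  Q = [1, 2, 4] / [3] / [5]
  Insert 7 (step 6): P = [1, 2, 4, 7] / [3] / [6];  Q = [1, 2, 4, 6] / [3] / [5]
  Insert 5 (step 7): P = [1, 2, 4, 5] / [3, 7] / [6];  Q = [1, 2, 4, 6] / [3, 7] / [5]
Final shape: (4, 2, 1).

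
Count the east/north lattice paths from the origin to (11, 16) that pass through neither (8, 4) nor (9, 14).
Number of paths = 7942200

Inclusion–exclusion. Total paths: C(27, 11) = 13037895. Through P₁: C(12, 8)·C(15, 3) = 225225. Through P₂: C(23, 9)·C(4, 2) = 4903140. Since P₁ is strictly southwest of P₂, a monotone path through both must visit P₁ then P₂; paths through both = C(12, 8)·C(11, 1)·C(4, 2) = 32670. Avoid both = 13037895 − 225225 − 4903140 + 32670 = 7942200.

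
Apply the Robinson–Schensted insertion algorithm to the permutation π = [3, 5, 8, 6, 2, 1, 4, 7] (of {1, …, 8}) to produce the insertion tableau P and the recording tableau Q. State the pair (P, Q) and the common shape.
P = [1, 4, 6, 7] / [2, 5] / [3] / [8];  Q = [1, 2, 3, 8] / [4, 7] / [5] / [6];  common shape = (4, 2, 1, 1)

Row-insert the values π_1, π_2, … into P one at a time, bumping the leftmost entry strictly greater than the inserted value down to the next row. The recording tableau Q records, in position (i, j), the step at which that cell was added to P.
  Insert 3 (step 1): P = [3];  Q = [1]
  Insert 5 (step 2): P = [3, 5];  Q = [1, 2]
  Insert 8 (step 3): P = [3, 5, 8];  Q = [1, 2, 3]
  Insert 6 (step 4): P = [3, 5, 6] / [8];  Q = [1, 2, 3] / [4]
  Insert 2 (step 5): P = [2, 5, 6] / [3] / [8];  Q = [1, 2, 3] / [4] / [5]
  Insert 1 (step 6): P = [1, 5, 6] / [2] / [3] / [8];  Q = [1, 2, 3] / [4] / [5] / [6]
  Insert 4 (step 7): P = [1, 4, 6] / [2, 5] / [3] / [8];  Q = [1, 2, 3] / [4, 7] / [5] / [6]
  Insert 7 (step 8): P = [1, 4, 6, 7] / [2, 5] / [3] / [8];  Q = [1, 2, 3, 8] / [4, 7] / [5] / [6]
Final shape: (4, 2, 1, 1).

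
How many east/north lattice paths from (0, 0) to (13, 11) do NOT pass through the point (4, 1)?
Number of paths = 2034254

Total paths from (0, 0) to (13, 11): C(24, 13) = 2496144. Paths through (4, 1): (paths (0, 0) → (4, 1)) × (paths (4, 1) → (13, 11)) = C(5, 4) · C(19, 9) = 5 · 92378 = 461890. Avoidance count = 2496144 − 461890 = 2034254.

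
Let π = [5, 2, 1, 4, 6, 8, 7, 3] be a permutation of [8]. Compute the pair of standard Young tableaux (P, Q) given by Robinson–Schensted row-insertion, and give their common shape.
P = [1, 3, 6, 7] / [2, 4] / [5, 8];  Q = [1, 4, 5, 6] / [2, 7] / [3, 8];  common shape = (4, 2, 2)

Row-insert the values π_1, π_2, … into P one at a time, bumping the leftmost entry strictly greater than the inserted value down to the next row. The recording tableau Q records, in position (i, j), the step at which that cell was added to P.
  Insert 5 (step 1): P = [5];  Q = [1]
  Insert 2 (step 2): P = [2] / [5];  Q = [1] / [2]
  Insert 1 (step 3): P = [1] / [2] / [5];  Q = [1] / [2] / [3]
  Insert 4 (step 4): P = [1, 4] / [2] / [5];  Q = [1, 4] / [2] / [3]
  Insert 6 (step 5): P = [1, 4, 6] / [2] / [5];  Q = [1, 4, 5] / [2] / [3]
  Insert 8 (step 6): P = [1, 4, 6, 8] / [2] / [5];  Q = [1, 4, 5, 6] / [2] / [3]
  Insert 7 (step 7): P = [1, 4, 6, 7] / [2, 8] / [5];  Q = [1, 4, 5, 6] / [2, 7] / [3]
  Insert 3 (step 8): P = [1, 3, 6, 7] / [2, 4] / [5, 8];  Q = [1, 4, 5, 6] / [2, 7] / [3, 8]
Final shape: (4, 2, 2).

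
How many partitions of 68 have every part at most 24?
p(68, parts ≤ 24) = 2714043

Use the recurrence p(n, m) = p(n, m−1) + p(n−m, m): either the largest part is < m (count p(n, m−1)) or the largest part is exactly m (remove one copy of m, count p(n−m, m)). With p(0, ·) = 1 this gives p(68, parts ≤ 24) = 2714043. (By conjugating Young diagrams, this also counts partitions of 68 into at most 24 parts.)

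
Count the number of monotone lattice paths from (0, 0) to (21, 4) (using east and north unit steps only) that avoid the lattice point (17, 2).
Number of paths = 10085

Total paths from (0, 0) to (21, 4): C(25, 21) = 12650. Paths through (17, 2): (paths (0, 0) → (17, 2)) × (paths (17, 2) → (21, 4)) = C(19, 17) · C(6, 4) = 171 · 15 = 2565. Avoidance count = 12650 − 2565 = 10085.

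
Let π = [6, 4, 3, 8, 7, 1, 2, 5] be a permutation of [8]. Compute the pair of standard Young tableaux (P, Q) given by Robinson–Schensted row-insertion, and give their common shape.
P = [1, 2, 5] / [3, 7] / [4, 8] / [6];  Q = [1, 4, 8] / [2, 5] / [3, 7] / [6];  common shape = (3, 2, 2, 1)

Row-insert the values π_1, π_2, … into P one at a time, bumping the leftmost entry strictly greater than the inserted value down to the next row. The recording tableau Q records, in position (i, j), the step at which that cell was added to P.
  Insert 6 (step 1): P = [6];  Q = [1]
  Insert 4 (step 2): P = [4] / [6];  Q = [1] / [2]
  Insert 3 (step 3): P = [3] / [4] / [6];  Q = [1] / [2] / [3]
  Insert 8 (step 4): P = [3, 8] / [4] / [6];  Q = [1, 4] / [2] / [3]
  Insert 7 (step 5): P = [3, 7] / [4, 8] / [6];  Q = [1, 4] / [2, 5] / [3]
  Insert 1 (step 6): P = [1, 7] / [3, 8] / [4] / [6];  Q = [1, 4] / [2, 5] / [3] / [6]
  Insert 2 (step 7): P = [1, 2] / [3, 7] / [4, 8] / [6];  Q = [1, 4] / [2, 5] / [3, 7] / [6]
  Insert 5 (step 8): P = [1, 2, 5] / [3, 7] / [4, 8] / [6];  Q = [1, 4, 8] / [2, 5] / [3, 7] / [6]
Final shape: (3, 2, 2, 1).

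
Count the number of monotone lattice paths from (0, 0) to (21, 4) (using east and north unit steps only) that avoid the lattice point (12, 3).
Number of paths = 8100

Total paths from (0, 0) to (21, 4): C(25, 21) = 12650. Paths through (12, 3): (paths (0, 0) → (12, 3)) × (paths (12, 3) → (21, 4)) = C(15, 12) · C(10, 9) = 455 · 10 = 4550. Avoidance count = 12650 − 4550 = 8100.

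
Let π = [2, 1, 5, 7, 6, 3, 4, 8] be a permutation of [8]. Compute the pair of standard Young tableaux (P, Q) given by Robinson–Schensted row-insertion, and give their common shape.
P = [1, 3, 4, 8] / [2, 5, 6] / [7];  Q = [1, 3, 4, 8] / [2, 5, 7] / [6];  common shape = (4, 3, 1)

Row-insert the values π_1, π_2, … into P one at a time, bumping the leftmost entry strictly greater than the inserted value down to the next row. The recording tableau Q records, in position (i, j), the step at which that cell was added to P.
  Insert 2 (step 1): P = [2];  Q = [1]
  Insert 1 (step 2): P = [1] / [2];  Q = [1] / [2]
  Insert 5 (step 3): P = [1, 5] / [2];  Q = [1, 3] / [2]
  Insert 7 (step 4): P = [1, 5, 7] / [2];  Q = [1, 3, 4] / [2]
  Insert 6 (step 5): P = [1, 5, 6] / [2, 7];  Q = [1, 3, 4] / [2, 5]
  Insert 3 (step 6): P = [1, 3, 6] / [2, 5] / [7];  Q = [1, 3, 4] / [2, 5] / [6]
  Insert 4 (step 7): P = [1, 3, 4] / [2, 5, 6] / [7];  Q = [1, 3, 4] / [2, 5, 7] / [6]
  Insert 8 (step 8): P = [1, 3, 4, 8] / [2, 5, 6] / [7];  Q = [1, 3, 4, 8] / [2, 5, 7] / [6]
Final shape: (4, 3, 1).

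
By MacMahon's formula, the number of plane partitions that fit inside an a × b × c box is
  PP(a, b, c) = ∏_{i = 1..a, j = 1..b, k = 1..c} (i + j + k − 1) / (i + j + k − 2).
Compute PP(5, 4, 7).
PP(5, 4, 7) = 868489479

Evaluate the triple product over i = 1..5, j = 1..4, k = 1..7. The factors are (2/1) · (3/2) · (4/3) · (5/4) · (6/5) · (7/6) · (8/7) · (3/2) · … (140 factors total). The numerators and denominators telescope so the product is an integer; carrying out the multiplication exactly gives PP(5, 4, 7) = 868489479.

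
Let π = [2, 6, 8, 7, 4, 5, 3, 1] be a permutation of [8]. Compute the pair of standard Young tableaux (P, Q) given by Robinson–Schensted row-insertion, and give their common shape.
P = [1, 3, 5] / [2, 7] / [4] / [6] / [8];  Q = [1, 2, 3] / [4, 6] / [5] / [7] / [8];  common shape = (3, 2, 1, 1, 1)

Row-insert the values π_1, π_2, … into P one at a time, bumping the leftmost entry strictly greater than the inserted value down to the next row. The recording tableau Q records, in position (i, j), the step at which that cell was added to P.
  Insert 2 (step 1): P = [2];  Q = [1]
  Insert 6 (step 2): P = [2, 6];  Q = [1, 2]
  Insert 8 (step 3): P = [2, 6, 8];  Q = [1, 2, 3]
  Insert 7 (step 4): P = [2, 6, 7] / [8];  Q = [1, 2, 3] / [4]
  Insert 4 (step 5): P = [2, 4, 7] / [6] / [8];  Q = [1, 2, 3] / [4] / [5]
  Insert 5 (step 6): P = [2, 4, 5] / [6, 7] / [8];  Q = [1, 2, 3] / [4, 6] / [5]
  Insert 3 (step 7): P = [2, 3, 5] / [4, 7] / [6] / [8];  Q = [1, 2, 3] / [4, 6] / [5] / [7]
  Insert 1 (step 8): P = [1, 3, 5] / [2, 7] / [4] / [6] / [8];  Q = [1, 2, 3] / [4, 6] / [5] / [7] / [8]
Final shape: (3, 2, 1, 1, 1).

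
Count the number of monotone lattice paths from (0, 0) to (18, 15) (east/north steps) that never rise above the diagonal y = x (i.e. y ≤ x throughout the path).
Number of paths = 218349120

By the reflection principle (André's argument), the number of monotone paths to (18, 15) with n ≤ m that never go above y = x is C(33, 18) − C(33, 19) = 1037158320 − 818809200 = 218349120.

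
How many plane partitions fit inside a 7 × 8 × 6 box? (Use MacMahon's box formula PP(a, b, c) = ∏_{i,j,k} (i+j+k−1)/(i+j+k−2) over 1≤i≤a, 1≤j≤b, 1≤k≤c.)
PP(7, 8, 6) = 19702998159210080

Evaluate the triple product over i = 1..7, j = 1..8, k = 1..6. The factors are (2/1) · (3/2) · (4/3) · (5/4) · (6/5) · (7/6) · (3/2) · (4/3) · … (336 factors total). The numerators and denominators telescope so the product is an integer; carrying out the multiplication exactly gives PP(7, 8, 6) = 19702998159210080.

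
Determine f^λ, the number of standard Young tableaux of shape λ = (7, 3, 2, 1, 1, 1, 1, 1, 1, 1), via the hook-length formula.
# SYT of shape (7, 3, 2, 1, 1, 1, 1, 1, 1, 1) = 4408950

Hook-length formula: f^λ = n! / Π hook(c), product over all cells c of the Young diagram. For λ = (7, 3, 2, 1, 1, 1, 1, 1, 1, 1), n = 19 boxes. Hook lengths by row (left-to-right, top-to-bottom): [16, 8, 6, 4, 3, 2, 1]; [11, 3, 1]; [9, 1]; [7]; [6]; [5]; [4]; [3]; [2]; [1]. Product of hooks = 27590492160. So f^λ = 19! / 27590492160 = 121645100408832000 / 27590492160 = 4408950.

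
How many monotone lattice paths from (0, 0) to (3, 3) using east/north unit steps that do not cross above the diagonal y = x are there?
C_3 = 5

These NE paths below the diagonal are counted by the Catalan number C_n = (1/(n + 1)) · C(2n, n). For n = 3: C_3 = (1/4) · C(6, 3) = 20/4 = 5.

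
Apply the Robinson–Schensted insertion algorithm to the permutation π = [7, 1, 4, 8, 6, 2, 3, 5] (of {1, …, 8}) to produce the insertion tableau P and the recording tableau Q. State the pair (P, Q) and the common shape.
P = [1, 2, 3, 5] / [4, 6] / [7, 8];  Q = [1, 3, 4, 8] / [2, 5] / [6, 7];  common shape = (4, 2, 2)

Row-insert the values π_1, π_2, … into P one at a time, bumping the leftmost entry strictly greater than the inserted value down to the next row. The recording tableau Q records, in position (i, j), the step at which that cell was added to P.
  Insert 7 (step 1): P = [7];  Q = [1]
  Insert 1 (step 2): P = [1] / [7];  Q = [1] / [2]
  Insert 4 (step 3): P = [1, 4] / [7];  Q = [1, 3] / [2]
  Insert 8 (step 4): P = [1, 4, 8] / [7];  Q = [1, 3, 4] / [2]
  Insert 6 (step 5): P = [1, 4, 6] / [7, 8];  Q = [1, 3, 4] / [2, 5]
  Insert 2 (step 6): P = [1, 2, 6] / [4, 8] / [7];  Q = [1, 3, 4] / [2, 5] / [6]
  Insert 3 (step 7): P = [1, 2, 3] / [4, 6] / [7, 8];  Q = [1, 3, 4] / [2, 5] / [6, 7]
  Insert 5 (step 8): P = [1, 2, 3, 5] / [4, 6] / [7, 8];  Q = [1, 3, 4, 8] / [2, 5] / [6, 7]
Final shape: (4, 2, 2).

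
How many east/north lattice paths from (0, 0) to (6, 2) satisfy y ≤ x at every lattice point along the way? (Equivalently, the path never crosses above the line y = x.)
Number of paths = 20

By the reflection principle (André's argument), the number of monotone paths to (6, 2) with n ≤ m that never go above y = x is C(8, 6) − C(8, 7) = 28 − 8 = 20.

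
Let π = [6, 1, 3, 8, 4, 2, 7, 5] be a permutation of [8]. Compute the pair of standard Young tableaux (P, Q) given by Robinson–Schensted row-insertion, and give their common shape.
P = [1, 2, 4, 5] / [3, 7] / [6, 8];  Q = [1, 3, 4, 7] / [2, 5] / [6, 8];  common shape = (4, 2, 2)

Row-insert the values π_1, π_2, … into P one at a time, bumping the leftmost entry strictly greater than the inserted value down to the next row. The recording tableau Q records, in position (i, j), the step at which that cell was added to P.
  Insert 6 (step 1): P = [6];  Q = [1]
  Insert 1 (step 2): P = [1] / [6];  Q = [1] / [2]
  Insert 3 (step 3): P = [1, 3] / [6];  Q = [1, 3] / [2]
  Insert 8 (step 4): P = [1, 3, 8] / [6];  Q = [1, 3, 4] / [2]
  Insert 4 (step 5): P = [1, 3, 4] / [6, 8];  Q = [1, 3, 4] / [2, 5]
  Insert 2 (step 6): P = [1, 2, 4] / [3, 8] / [6];  Q = [1, 3, 4] / [2, 5] / [6]
  Insert 7 (step 7): P = [1, 2, 4, 7] / [3, 8] / [6];  Q = [1, 3, 4, 7] / [2, 5] / [6]
  Insert 5 (step 8): P = [1, 2, 4, 5] / [3, 7] / [6, 8];  Q = [1, 3, 4, 7] / [2, 5] / [6, 8]
Final shape: (4, 2, 2).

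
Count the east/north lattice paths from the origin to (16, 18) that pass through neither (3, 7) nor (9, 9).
Number of paths = 1386649750

Inclusion–exclusion. Total paths: C(34, 16) = 2203961430. Through P₁: C(10, 3)·C(24, 13) = 299537280. Through P₂: C(18, 9)·C(16, 7) = 556212800. Since P₁ is strictly southwest of P₂, a monotone path through both must visit P₁ then P₂; paths through both = C(10, 3)·C(8, 6)·C(16, 7) = 38438400. Avoid both = 2203961430 − 299537280 − 556212800 + 38438400 = 1386649750.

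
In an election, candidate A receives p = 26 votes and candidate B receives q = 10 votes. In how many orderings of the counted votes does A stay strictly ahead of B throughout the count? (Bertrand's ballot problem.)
Strict-lead orderings = 112971936

Total orderings of the 36 votes with 26 for A: C(36, 26) = 254186856. By the Bertrand ballot formula (Cycle Lemma / reflection principle), the number of orderings in which A is strictly ahead of B throughout is (p − q)/(p + q) · C(p + q, p) = (26 − 10)/(26 + 10) · 254186856 = 112971936.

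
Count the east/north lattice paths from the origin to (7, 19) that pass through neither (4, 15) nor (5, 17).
Number of paths = 433904

Inclusion–exclusion. Total paths: C(26, 7) = 657800. Through P₁: C(19, 4)·C(7, 3) = 135660. Through P₂: C(22, 5)·C(4, 2) = 158004. Since P₁ is strictly southwest of P₂, a monotone path through both must visit P₁ then P₂; paths through both = C(19, 4)·C(3, 1)·C(4, 2) = 69768. Avoid both = 657800 − 135660 − 158004 + 69768 = 433904.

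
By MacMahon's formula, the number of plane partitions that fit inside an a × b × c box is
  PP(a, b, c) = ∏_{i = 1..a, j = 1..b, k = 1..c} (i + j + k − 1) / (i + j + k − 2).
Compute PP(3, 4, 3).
PP(3, 4, 3) = 4116

Evaluate the triple product over i = 1..3, j = 1..4, k = 1..3. The factors are (2/1) · (3/2) · (4/3) · (3/2) · (4/3) · (5/4) · (4/3) · (5/4) · … (36 factors total). The numerators and denominators telescope so the product is an integer; carrying out the multiplication exactly gives PP(3, 4, 3) = 4116.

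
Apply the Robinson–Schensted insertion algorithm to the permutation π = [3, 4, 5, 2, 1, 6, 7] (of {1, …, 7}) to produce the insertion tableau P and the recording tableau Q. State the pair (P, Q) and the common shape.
P = [1, 4, 5, 6, 7] / [2] / [3];  Q = [1, 2, 3, 6, 7] / [4] / [5];  common shape = (5, 1, 1)

Row-insert the values π_1, π_2, … into P one at a time, bumping the leftmost entry strictly greater than the inserted value down to the next row. The recording tableau Q records, in position (i, j), the step at which that cell was added to P.
  Insert 3 (step 1): P = [3];  Q = [1]
  Insert 4 (step 2): P = [3, 4];  Q = [1, 2]
  Insert 5 (step 3): P = [3, 4, 5];  Q = [1, 2, 3]
  Insert 2 (step 4): P = [2, 4, 5] / [3];  Q = [1, 2, 3] / [4]
  Insert 1 (step 5): P = [1, 4, 5] / [2] / [3];  Q = [1, 2, 3] / [4] / [5]
  Insert 6 (step 6): P = [1, 4, 5, 6] / [2] / [3];  Q = [1, 2, 3, 6] / [4] / [5]
  Insert 7 (step 7): P = [1, 4, 5, 6, 7] / [2] / [3];  Q = [1, 2, 3, 6, 7] / [4] / [5]
Final shape: (5, 1, 1).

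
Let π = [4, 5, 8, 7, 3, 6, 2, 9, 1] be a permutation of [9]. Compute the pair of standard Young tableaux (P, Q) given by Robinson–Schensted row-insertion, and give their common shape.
P = [1, 5, 6, 9] / [2, 7] / [3] / [4] / [8];  Q = [1, 2, 3, 8] / [4, 6] / [5] / [7] / [9];  common shape = (4, 2, 1, 1, 1)

Row-insert the values π_1, π_2, … into P one at a time, bumping the leftmost entry strictly greater than the inserted value down to the next row. The recording tableau Q records, in position (i, j), the step at which that cell was added to P.
  Insert 4 (step 1): P = [4];  Q = [1]
  Insert 5 (step 2): P = [4, 5];  Q = [1, 2]
  Insert 8 (step 3): P = [4, 5, 8];  Q = [1, 2, 3]
  Insert 7 (step 4): P = [4, 5, 7] / [8];  Q = [1, 2, 3] / [4]
  Insert 3 (step 5): P = [3, 5, 7] / [4] / [8];  Q = [1, 2, 3] / [4] / [5]
  Insert 6 (step 6): P = [3, 5, 6] / [4, 7] / [8];  Q = [1, 2, 3] / [4, 6] / [5]
  Insert 2 (step 7): P = [2, 5, 6] / [3, 7] / [4] / [8];  Q = [1, 2, 3] / [4, 6] / [5] / [7]
  Insert 9 (step 8): P = [2, 5, 6, 9] / [3, 7] / [4] / [8];  Q = [1, 2, 3, 8] / [4, 6] / [5] / [7]
  Insert 1 (step 9): P = [1, 5, 6, 9] / [2, 7] / [3] / [4] / [8];  Q = [1, 2, 3, 8] / [4, 6] / [5] / [7] / [9]
Final shape: (4, 2, 1, 1, 1).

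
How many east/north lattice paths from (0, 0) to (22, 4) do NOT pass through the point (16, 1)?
Number of paths = 13522

Total paths from (0, 0) to (22, 4): C(26, 22) = 14950. Paths through (16, 1): (paths (0, 0) → (16, 1)) × (paths (16, 1) → (22, 4)) = C(17, 16) · C(9, 6) = 17 · 84 = 1428. Avoidance count = 14950 − 1428 = 13522.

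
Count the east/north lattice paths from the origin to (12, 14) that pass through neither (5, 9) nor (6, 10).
Number of paths = 7231276

Inclusion–exclusion. Total paths: C(26, 12) = 9657700. Through P₁: C(14, 5)·C(12, 7) = 1585584. Through P₂: C(16, 6)·C(10, 6) = 1681680. Since P₁ is strictly southwest of P₂, a monotone path through both must visit P₁ then P₂; paths through both = C(14, 5)·C(2, 1)·C(10, 6) = 840840. Avoid both = 9657700 − 1585584 − 1681680 + 840840 = 7231276.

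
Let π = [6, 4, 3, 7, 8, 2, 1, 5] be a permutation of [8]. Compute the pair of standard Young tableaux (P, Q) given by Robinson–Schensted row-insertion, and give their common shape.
P = [1, 5, 8] / [2, 7] / [3] / [4] / [6];  Q = [1, 4, 5] / [2, 8] / [3] / [6] / [7];  common shape = (3, 2, 1, 1, 1)

Row-insert the values π_1, π_2, … into P one at a time, bumping the leftmost entry strictly greater than the inserted value down to the next row. The recording tableau Q records, in position (i, j), the step at which that cell was added to P.
  Insert 6 (step 1): P = [6];  Q = [1]
  Insert 4 (step 2): P = [4] / [6];  Q = [1] / [2]
  Insert 3 (step 3): P = [3] / [4] / [6];  Q = [1] / [2] / [3]
  Insert 7 (step 4): P = [3, 7] / [4] / [6];  Q = [1, 4] / [2] / [3]
  Insert 8 (step 5): P = [3, 7, 8] / [4] / [6];  Q = [1, 4, 5] / [2] / [3]
  Insert 2 (step 6): P = [2, 7, 8] / [3] / [4] / [6];  Q = [1, 4, 5] / [2] / [3] / [6]
  Insert 1 (step 7): P = [1, 7, 8] / [2] / [3] / [4] / [6];  Q = [1, 4, 5] / [2] / [3] / [6] / [7]
  Insert 5 (step 8): P = [1, 5, 8] / [2, 7] / [3] / [4] / [6];  Q = [1, 4, 5] / [2, 8] / [3] / [6] / [7]
Final shape: (3, 2, 1, 1, 1).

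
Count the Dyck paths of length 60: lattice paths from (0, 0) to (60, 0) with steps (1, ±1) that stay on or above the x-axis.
C_30 = 3814986502092304

These Dyck paths are counted by the Catalan number C_n = (1/(n + 1)) · C(2n, n). For n = 30: C_30 = (1/31) · C(60, 30) = 118264581564861424/31 = 3814986502092304.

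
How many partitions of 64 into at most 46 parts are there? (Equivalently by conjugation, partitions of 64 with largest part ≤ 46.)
p(64, parts ≤ 46) = 1740418

Use the recurrence p(n, m) = p(n, m−1) + p(n−m, m): either the largest part is < m (count p(n, m−1)) or the largest part is exactly m (remove one copy of m, count p(n−m, m)). With p(0, ·) = 1 this gives p(64, parts ≤ 46) = 1740418. (By conjugating Young diagrams, this also counts partitions of 64 into at most 46 parts.)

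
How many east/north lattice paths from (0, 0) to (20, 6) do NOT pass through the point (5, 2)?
Number of paths = 148834

Total paths from (0, 0) to (20, 6): C(26, 20) = 230230. Paths through (5, 2): (paths (0, 0) → (5, 2)) × (paths (5, 2) → (20, 6)) = C(7, 5) · C(19, 15) = 21 · 3876 = 81396. Avoidance count = 230230 − 81396 = 148834.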